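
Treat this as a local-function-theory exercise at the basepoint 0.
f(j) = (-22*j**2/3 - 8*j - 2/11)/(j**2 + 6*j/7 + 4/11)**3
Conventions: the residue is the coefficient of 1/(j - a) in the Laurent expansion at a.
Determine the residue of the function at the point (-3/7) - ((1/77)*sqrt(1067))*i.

The factor j**2 + 6*j/7 + 4/11 splits as (j - a)(j - a') with a = (-3/7) - ((1/77)*sqrt(1067))*i, a' = (-3/7) + ((1/77)*sqrt(1067))*i. At the order-3 pole a set g(j) = (j - a)^3*f(j) = [-22*j**2/3 - 8*j - 2/11] / (j - a')^3.
Order-3 pole: residue = g''(a)/2; g''((-3/7) - ((1/77)*sqrt(1067))*i) = ((13360193/10952076)*sqrt(1067))*i, so the residue is ((13360193/21904152)*sqrt(1067))*i.

The residue is ((13360193/21904152)*sqrt(1067))*i.


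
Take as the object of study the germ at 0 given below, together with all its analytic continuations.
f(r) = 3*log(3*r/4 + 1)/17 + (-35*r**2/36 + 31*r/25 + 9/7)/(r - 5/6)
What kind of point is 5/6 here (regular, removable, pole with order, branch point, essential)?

The point is a pole of order 1.

The denominator factor r - 5/6 vanishes at 5/6 and appears to the power 1; the numerator there equals 74567/45360, nonzero, and no other factor vanishes.
The branch terms are analytic at this point.
Hence a pole whose order is the multiplicity, 1.


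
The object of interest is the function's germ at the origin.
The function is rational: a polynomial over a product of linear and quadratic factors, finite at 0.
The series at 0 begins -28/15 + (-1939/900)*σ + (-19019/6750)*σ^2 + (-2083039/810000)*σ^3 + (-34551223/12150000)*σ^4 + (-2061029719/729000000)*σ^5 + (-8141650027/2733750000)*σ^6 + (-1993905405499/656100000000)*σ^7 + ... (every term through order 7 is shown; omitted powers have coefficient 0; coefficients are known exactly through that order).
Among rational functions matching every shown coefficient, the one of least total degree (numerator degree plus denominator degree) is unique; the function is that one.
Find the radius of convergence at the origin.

The radius of convergence is -2/5 + (2/35)*sqrt(574).

No rational of total degree below 4 reproduces all 8 coefficients; solving the [2/2] Pade equations on them gives f(σ) = (31*σ**2/25 + 11*σ/5 + 16/5)/(σ**2 + 4*σ/5 - 12/7), whose expansion matches every shown term.
Denominator factor (σ**2 + 4*σ/5 - 12/7): discriminant 1312/175, real irrational roots -2/5 + (2/35)*sqrt(574) and -2/5 - (2/35)*sqrt(574); poles of order 1, moduli -2/5 + (2/35)*sqrt(574) and 2/5 + (2/35)*sqrt(574).
The radius of convergence is the smallest modulus among the singular points: -2/5 + (2/35)*sqrt(574).


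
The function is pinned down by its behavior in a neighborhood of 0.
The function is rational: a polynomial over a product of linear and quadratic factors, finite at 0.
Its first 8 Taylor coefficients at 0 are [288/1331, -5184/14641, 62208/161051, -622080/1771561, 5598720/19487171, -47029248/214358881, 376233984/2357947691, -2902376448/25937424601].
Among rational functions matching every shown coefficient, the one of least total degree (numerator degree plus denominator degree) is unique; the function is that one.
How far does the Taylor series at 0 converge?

The radius of convergence is 11/6.

No rational of total degree below 3 reproduces all 8 coefficients; solving the [0/3] Pade equations on them gives f(h) = 4/(3*(h + 11/6)**3), whose expansion matches every shown term.
Denominator factor (h + 11/6)^3: pole of order 3 at -11/6, modulus 11/6.
The radius of convergence is the smallest modulus among the singular points: 11/6.


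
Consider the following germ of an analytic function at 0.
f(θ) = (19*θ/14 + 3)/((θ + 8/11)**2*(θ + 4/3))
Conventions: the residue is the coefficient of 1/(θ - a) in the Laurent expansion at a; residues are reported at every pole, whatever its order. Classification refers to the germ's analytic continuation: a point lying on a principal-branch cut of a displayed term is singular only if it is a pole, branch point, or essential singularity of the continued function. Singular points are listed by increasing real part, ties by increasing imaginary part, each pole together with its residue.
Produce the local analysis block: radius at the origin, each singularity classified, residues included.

Radius of convergence at 0: 8/11.
At -4/3: a pole of order 1; residue 363/112.
At -8/11: a pole of order 2; residue -363/112.

Denominator factor (θ + 4/3): pole of order 1 at -4/3, modulus 4/3.
Denominator factor (θ + 8/11)^2: pole of order 2 at -8/11, modulus 8/11.
The radius of convergence is the smallest modulus among the singular points: 8/11.
At the order-1 pole -4/3 set g(θ) = (θ - (-4/3))*f(θ) = (19*θ/14 + 3)/(θ + 8/11)**2.
Simple pole: residue = g(a) at a = -4/3, which is 363/112.
At the order-2 pole -8/11 set g(θ) = (θ - (-8/11))^2*f(θ) = (19*θ/14 + 3)/(θ + 4/3).
Order-2 pole: residue = g'(a); g'(-8/11) = -363/112, so the residue is -363/112.
List the singular points by increasing real part (a conjugate pair: the negative imaginary part first).


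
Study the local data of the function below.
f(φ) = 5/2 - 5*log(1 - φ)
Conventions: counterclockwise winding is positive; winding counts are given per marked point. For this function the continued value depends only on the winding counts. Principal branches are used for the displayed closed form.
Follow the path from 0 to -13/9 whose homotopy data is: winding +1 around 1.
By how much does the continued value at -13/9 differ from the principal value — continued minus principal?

The rational part is single-valued and drops out of the difference; each branch term changes only by its own monodromy.
(-5)*log(1 - φ/(1)): each positive loop around 1 adds 2*pi*i to the log, so winding +1 contributes (-5)*(1)*2*pi*i = -(10)*pi*i.
Summing the contributions at φ = -13/9 gives -(10)*pi*i.

Continued minus principal equals -(10)*pi*i.


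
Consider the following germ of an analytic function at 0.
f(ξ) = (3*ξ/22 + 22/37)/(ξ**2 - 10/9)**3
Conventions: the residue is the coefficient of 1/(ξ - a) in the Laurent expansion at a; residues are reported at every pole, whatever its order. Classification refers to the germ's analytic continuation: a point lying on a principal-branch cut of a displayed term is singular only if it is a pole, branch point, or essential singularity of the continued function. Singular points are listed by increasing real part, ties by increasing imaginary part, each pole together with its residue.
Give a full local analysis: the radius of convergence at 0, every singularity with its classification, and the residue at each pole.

Radius of convergence at 0: (1/3)*sqrt(10).
At -(1/3)*sqrt(10): a pole of order 3; residue -(8019/296000)*sqrt(10).
At (1/3)*sqrt(10): a pole of order 3; residue (8019/296000)*sqrt(10).

Denominator factor (ξ**2 - 10/9)^3: discriminant 40/9, real irrational roots (1/3)*sqrt(10) and -(1/3)*sqrt(10); poles of order 3, moduli (1/3)*sqrt(10) and (1/3)*sqrt(10).
The radius of convergence is the smallest modulus among the singular points: (1/3)*sqrt(10).
The factor ξ**2 - 10/9 splits as (ξ - a)(ξ - a') with a = -(1/3)*sqrt(10), a' = (1/3)*sqrt(10). At the order-3 pole a set g(ξ) = (ξ - a)^3*f(ξ) = [3*ξ/22 + 22/37] / (ξ - a')^3.
Order-3 pole: residue = g''(a)/2; g''(-(1/3)*sqrt(10)) = -(8019/148000)*sqrt(10), so the residue is -(8019/296000)*sqrt(10).
The factor ξ**2 - 10/9 splits as (ξ - a)(ξ - a') with a = (1/3)*sqrt(10), a' = -(1/3)*sqrt(10). At the order-3 pole a set g(ξ) = (ξ - a)^3*f(ξ) = [3*ξ/22 + 22/37] / (ξ - a')^3.
Order-3 pole: residue = g''(a)/2; g''((1/3)*sqrt(10)) = (8019/148000)*sqrt(10), so the residue is (8019/296000)*sqrt(10).
List the singular points by increasing real part (a conjugate pair: the negative imaginary part first).


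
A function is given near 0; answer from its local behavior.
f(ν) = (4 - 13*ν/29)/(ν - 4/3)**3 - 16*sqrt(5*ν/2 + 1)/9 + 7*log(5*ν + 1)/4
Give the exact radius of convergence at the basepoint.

Denominator factor (ν - 4/3)^3: pole of order 3 at 4/3, modulus 4/3.
Branch term (-16/9)*sqrt(1 - ν/(-2/5)): its argument vanishes at ν = -2/5, a square-root branch point, modulus 2/5.
Branch term (7/4)*log(1 - ν/(-1/5)): its argument vanishes at ν = -1/5, a logarithmic branch point, modulus 1/5.
The radius of convergence is the smallest modulus among the singular points: 1/5.

The radius of convergence is 1/5.


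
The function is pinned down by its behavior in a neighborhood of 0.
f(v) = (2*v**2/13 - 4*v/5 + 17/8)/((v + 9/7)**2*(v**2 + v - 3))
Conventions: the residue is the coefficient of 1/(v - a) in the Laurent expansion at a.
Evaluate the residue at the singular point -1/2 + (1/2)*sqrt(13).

The factor v**2 + v - 3 splits as (v - a)(v - a') with a = -1/2 + (1/2)*sqrt(13), a' = -1/2 - (1/2)*sqrt(13). At the order-1 pole a set g(v) = (v - a)*f(v) = [(2*v**2/13 - 4*v/5 + 17/8)/(v + 9/7)**2] / (v - a').
Simple pole: residue = g(a) at a = -1/2 + (1/2)*sqrt(13), which is -10615997/17306640 + (8349551/44997264)*sqrt(13).

The residue is -10615997/17306640 + (8349551/44997264)*sqrt(13).


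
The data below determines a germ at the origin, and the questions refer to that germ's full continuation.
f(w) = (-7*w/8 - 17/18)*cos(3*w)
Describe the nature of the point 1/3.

There is no denominator, hence no pole anywhere.
The factor cos(3*w) is entire.
So the germ continues analytically to 1/3.

The point is a regular point.


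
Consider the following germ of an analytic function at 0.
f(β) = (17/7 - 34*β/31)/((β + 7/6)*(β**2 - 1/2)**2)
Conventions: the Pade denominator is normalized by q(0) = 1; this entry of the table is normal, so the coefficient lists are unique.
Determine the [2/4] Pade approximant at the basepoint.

The Pade approximant has numerator coefficients [408/49, -86297873568/14765815561, 517787241408/103360708927]; denominator coefficients [1, 289052928/476316631, -253532356/68045233, -851628528/476316631, 217237156/68045233].

Taylor coefficients needed (expand at 0): a_0 = 408/49, a_1 = -115872/10633, a_2 = 3174240/74431, a_3 = -26882304/521017, a_4 = 525708000/3647119, a_5 = -4306267008/25529833, a_6 = 73454387712/178708831.
Write the denominator as Q(β) = 1 + q1*β + q2*β^2 + q3*β^3 + q4*β^4. Requiring Q*f - P = O(β^7) with deg P <= 2 kills the coefficients of β^3..β^6 in Q*f:
  β^3: a_3 + q1*a_2 + q2*a_1 + q3*a_0 = 0, i.e. -26882304/521017 + (3174240/74431)*q1 + (-115872/10633)*q2 + (408/49)*q3 = 0.
  β^4: a_4 + q1*a_3 + q2*a_2 + q3*a_1 + q4*a_0 = 0, i.e. 525708000/3647119 + (-26882304/521017)*q1 + (3174240/74431)*q2 + (-115872/10633)*q3 + (408/49)*q4 = 0.
  β^5: a_5 + q1*a_4 + q2*a_3 + q3*a_2 + q4*a_1 = 0, i.e. -4306267008/25529833 + (525708000/3647119)*q1 + (-26882304/521017)*q2 + (3174240/74431)*q3 + (-115872/10633)*q4 = 0.
  β^6: a_6 + q1*a_5 + q2*a_4 + q3*a_3 + q4*a_2 = 0, i.e. 73454387712/178708831 + (-4306267008/25529833)*q1 + (525708000/3647119)*q2 + (-26882304/521017)*q3 + (3174240/74431)*q4 = 0.
Solving this linear system: q1 = 289052928/476316631, q2 = -253532356/68045233, q3 = -851628528/476316631, q4 = 217237156/68045233.
The numerator is Q*f truncated at degree 2: P0 = a_0 = 408/49; P1 = a_1 + q1*a_0 = -86297873568/14765815561; P2 = a_2 + q1*a_1 + q2*a_0 = 517787241408/103360708927.


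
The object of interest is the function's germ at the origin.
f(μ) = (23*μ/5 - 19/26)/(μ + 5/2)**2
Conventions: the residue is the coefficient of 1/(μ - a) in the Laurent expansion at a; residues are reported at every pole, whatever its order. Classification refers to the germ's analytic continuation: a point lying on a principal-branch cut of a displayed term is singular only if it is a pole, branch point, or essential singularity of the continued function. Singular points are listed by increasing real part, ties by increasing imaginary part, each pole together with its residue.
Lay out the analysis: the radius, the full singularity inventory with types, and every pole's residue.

Radius of convergence at 0: 5/2.
At -5/2: a pole of order 2; residue 23/5.

Denominator factor (μ + 5/2)^2: pole of order 2 at -5/2, modulus 5/2.
The radius of convergence is the smallest modulus among the singular points: 5/2.
At the order-2 pole -5/2 set g(μ) = (μ - (-5/2))^2*f(μ) = 23*μ/5 - 19/26.
Order-2 pole: residue = g'(a); g'(-5/2) = 23/5, so the residue is 23/5.


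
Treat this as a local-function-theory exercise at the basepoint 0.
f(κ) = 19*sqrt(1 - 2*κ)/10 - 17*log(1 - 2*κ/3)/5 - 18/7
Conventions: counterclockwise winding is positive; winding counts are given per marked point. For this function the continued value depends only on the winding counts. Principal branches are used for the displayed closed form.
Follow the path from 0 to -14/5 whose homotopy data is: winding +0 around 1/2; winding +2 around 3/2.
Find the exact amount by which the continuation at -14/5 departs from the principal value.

The rational part is single-valued and drops out of the difference; each branch term changes only by its own monodromy.
(19/10)*sqrt(1 - κ/(1/2)): winding +0 is even, the square root returns to the same sheet, contribution 0.
(-17/5)*log(1 - κ/(3/2)): each positive loop around 3/2 adds 2*pi*i to the log, so winding +2 contributes (-17/5)*(2)*2*pi*i = -(68/5)*pi*i.
Summing the contributions at κ = -14/5 gives -(68/5)*pi*i.

Continued minus principal equals -(68/5)*pi*i.


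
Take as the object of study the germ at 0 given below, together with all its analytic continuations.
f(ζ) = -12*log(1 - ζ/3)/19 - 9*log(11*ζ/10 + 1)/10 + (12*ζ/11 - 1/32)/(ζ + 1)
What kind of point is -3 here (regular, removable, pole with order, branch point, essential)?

The point is a regular point.

Denominator factors: ζ + 1 = -2 at ζ = -3 — none vanishes.
Branch term log(1 - ζ/(-10/11)): argument at -3 is -23/10, nonzero, so -3 is not its branch point (a point on a principal cut is still regular for the continued germ).
Branch term log(1 - ζ/(3)): argument at -3 is 2, nonzero, so -3 is not its branch point (a point on a principal cut is still regular for the continued germ).
So the germ continues analytically to -3.


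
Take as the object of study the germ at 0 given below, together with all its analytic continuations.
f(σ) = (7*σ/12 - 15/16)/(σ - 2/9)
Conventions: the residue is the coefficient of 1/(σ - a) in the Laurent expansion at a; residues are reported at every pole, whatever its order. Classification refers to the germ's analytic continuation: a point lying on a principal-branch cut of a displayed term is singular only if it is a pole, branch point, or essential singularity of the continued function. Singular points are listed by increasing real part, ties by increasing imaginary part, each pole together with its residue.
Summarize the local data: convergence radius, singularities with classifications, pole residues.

Radius of convergence at 0: 2/9.
At 2/9: a pole of order 1; residue -349/432.

Denominator factor (σ - 2/9): pole of order 1 at 2/9, modulus 2/9.
The radius of convergence is the smallest modulus among the singular points: 2/9.
At the order-1 pole 2/9 set g(σ) = (σ - (2/9))*f(σ) = 7*σ/12 - 15/16.
Simple pole: residue = g(a) at a = 2/9, which is -349/432.


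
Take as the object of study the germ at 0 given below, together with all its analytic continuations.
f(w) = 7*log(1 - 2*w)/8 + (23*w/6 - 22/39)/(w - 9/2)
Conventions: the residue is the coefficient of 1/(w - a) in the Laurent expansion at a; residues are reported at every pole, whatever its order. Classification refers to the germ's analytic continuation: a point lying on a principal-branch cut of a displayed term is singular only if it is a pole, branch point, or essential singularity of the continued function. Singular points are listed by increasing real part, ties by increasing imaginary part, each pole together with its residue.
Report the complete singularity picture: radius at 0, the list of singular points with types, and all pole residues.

Denominator factor (w - 9/2): pole of order 1 at 9/2, modulus 9/2.
Branch term (7/8)*log(1 - w/(1/2)): its argument vanishes at w = 1/2, a logarithmic branch point, modulus 1/2.
The radius of convergence is the smallest modulus among the singular points: 1/2.
The branch term is analytic at 9/2 and contributes nothing to the residue; only the rational part matters.
At the order-1 pole 9/2 set g(w) = (w - (9/2))*(rational part) = 23*w/6 - 22/39.
Simple pole: residue = g(a) at a = 9/2, which is 2603/156.
List the singular points by increasing real part (a conjugate pair: the negative imaginary part first).

Radius of convergence at 0: 1/2.
At 1/2: a logarithmic branch point.
At 9/2: a pole of order 1; residue 2603/156.


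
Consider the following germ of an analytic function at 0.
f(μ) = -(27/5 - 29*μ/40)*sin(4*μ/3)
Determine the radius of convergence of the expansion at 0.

The factor -sin(4*μ/3) is entire and contributes no finite singular point.
The polynomial part has no poles.
No finite singular points: the Taylor series at 0 converges everywhere.

The radius of convergence is infinite.


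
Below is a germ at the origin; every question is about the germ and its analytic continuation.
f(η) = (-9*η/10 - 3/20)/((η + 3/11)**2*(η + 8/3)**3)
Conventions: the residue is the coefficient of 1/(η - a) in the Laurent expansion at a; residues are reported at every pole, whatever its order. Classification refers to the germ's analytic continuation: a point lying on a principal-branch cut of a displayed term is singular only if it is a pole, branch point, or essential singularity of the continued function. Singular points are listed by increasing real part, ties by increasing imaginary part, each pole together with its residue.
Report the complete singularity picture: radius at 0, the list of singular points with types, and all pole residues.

Denominator factor (η + 8/3)^3: pole of order 3 at -8/3, modulus 8/3.
Denominator factor (η + 3/11)^2: pole of order 2 at -3/11, modulus 3/11.
The radius of convergence is the smallest modulus among the singular points: 3/11.
At the order-3 pole -8/3 set g(η) = (η - (-8/3))^3*f(η) = (-9*η/10 - 3/20)/(η + 3/11)**2.
Order-3 pole: residue = g''(a)/2; g''(-8/3) = 57894507/389500810, so the residue is 57894507/779001620.
At the order-2 pole -3/11 set g(η) = (η - (-3/11))^2*f(η) = (-9*η/10 - 3/20)/(η + 8/3)**3.
Order-2 pole: residue = g'(a); g'(-3/11) = -57894507/779001620, so the residue is -57894507/779001620.
List the singular points by increasing real part (a conjugate pair: the negative imaginary part first).

Radius of convergence at 0: 3/11.
At -8/3: a pole of order 3; residue 57894507/779001620.
At -3/11: a pole of order 2; residue -57894507/779001620.


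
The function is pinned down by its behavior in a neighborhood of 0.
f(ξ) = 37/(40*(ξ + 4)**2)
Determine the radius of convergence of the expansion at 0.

The radius of convergence is 4.

Denominator factor (ξ + 4)^2: pole of order 2 at -4, modulus 4.
The radius of convergence is the smallest modulus among the singular points: 4.


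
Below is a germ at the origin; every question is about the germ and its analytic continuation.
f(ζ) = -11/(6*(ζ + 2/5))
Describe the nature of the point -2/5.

The denominator factor ζ + 2/5 vanishes at -2/5 and appears to the power 1; the numerator there equals -11/6, nonzero, and no other factor vanishes.
Hence a pole whose order is the multiplicity, 1.

The point is a pole of order 1.


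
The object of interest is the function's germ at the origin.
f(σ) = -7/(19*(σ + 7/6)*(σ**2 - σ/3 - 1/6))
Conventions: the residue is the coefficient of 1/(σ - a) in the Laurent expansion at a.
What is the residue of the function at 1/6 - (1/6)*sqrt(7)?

The factor σ**2 - σ/3 - 1/6 splits as (σ - a)(σ - a') with a = 1/6 - (1/6)*sqrt(7), a' = 1/6 + (1/6)*sqrt(7). At the order-1 pole a set g(σ) = (σ - a)*f(σ) = [-7/(19*(σ + 7/6))] / (σ - a').
Simple pole: residue = g(a) at a = 1/6 - (1/6)*sqrt(7), which is 42/361 + (48/361)*sqrt(7).

The residue is 42/361 + (48/361)*sqrt(7).


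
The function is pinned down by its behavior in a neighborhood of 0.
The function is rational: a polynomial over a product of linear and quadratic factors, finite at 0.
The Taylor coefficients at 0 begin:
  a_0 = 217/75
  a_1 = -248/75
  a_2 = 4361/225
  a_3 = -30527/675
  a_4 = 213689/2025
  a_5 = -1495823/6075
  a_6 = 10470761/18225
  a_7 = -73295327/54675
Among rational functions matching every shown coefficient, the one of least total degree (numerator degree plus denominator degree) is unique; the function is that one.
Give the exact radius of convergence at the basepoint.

The radius of convergence is 3/7.

No rational of total degree below 3 reproduces all 8 coefficients; solving the [2/1] Pade equations on them gives f(ν) = (5*ν**2 + 31*ν/21 + 31/25)/(ν + 3/7), whose expansion matches every shown term.
Denominator factor (ν + 3/7): pole of order 1 at -3/7, modulus 3/7.
The radius of convergence is the smallest modulus among the singular points: 3/7.


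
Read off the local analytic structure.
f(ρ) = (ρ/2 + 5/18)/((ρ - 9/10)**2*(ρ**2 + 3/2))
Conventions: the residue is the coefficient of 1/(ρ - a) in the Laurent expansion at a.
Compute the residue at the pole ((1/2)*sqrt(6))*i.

The residue is (775/53361) + ((23125/480249)*sqrt(6))*i.

The factor ρ**2 + 3/2 splits as (ρ - a)(ρ - a') with a = ((1/2)*sqrt(6))*i, a' = -((1/2)*sqrt(6))*i. At the order-1 pole a set g(ρ) = (ρ - a)*f(ρ) = [(ρ/2 + 5/18)/(ρ - 9/10)**2] / (ρ - a').
Simple pole: residue = g(a) at a = ((1/2)*sqrt(6))*i, which is (775/53361) + ((23125/480249)*sqrt(6))*i.


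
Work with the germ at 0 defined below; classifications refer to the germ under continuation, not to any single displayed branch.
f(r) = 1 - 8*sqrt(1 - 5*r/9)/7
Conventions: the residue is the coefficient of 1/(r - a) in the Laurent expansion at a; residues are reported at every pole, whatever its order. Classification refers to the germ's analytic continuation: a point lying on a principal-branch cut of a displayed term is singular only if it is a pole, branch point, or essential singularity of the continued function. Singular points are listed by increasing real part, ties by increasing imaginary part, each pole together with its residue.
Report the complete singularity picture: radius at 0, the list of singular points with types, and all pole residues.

Branch term (-8/7)*sqrt(1 - r/(9/5)): its argument vanishes at r = 9/5, a square-root branch point, modulus 9/5.
The radius of convergence is the smallest modulus among the singular points: 9/5.

Radius of convergence at 0: 9/5.
At 9/5: an algebraic (square-root) branch point.


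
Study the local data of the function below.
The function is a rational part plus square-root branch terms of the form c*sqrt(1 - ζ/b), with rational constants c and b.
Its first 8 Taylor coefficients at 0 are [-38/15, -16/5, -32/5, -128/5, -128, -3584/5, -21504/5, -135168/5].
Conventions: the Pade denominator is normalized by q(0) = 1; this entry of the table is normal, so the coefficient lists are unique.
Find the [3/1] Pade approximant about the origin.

The Pade approximant has numerator coefficients [-38/15, 142/15, 48/5, 32/5]; denominator coefficients [1, -5].

Taylor coefficients needed (read off): a_0 = -38/15, a_1 = -16/5, a_2 = -32/5, a_3 = -128/5, a_4 = -128.
Write the denominator as Q(ζ) = 1 + q1*ζ. Requiring Q*f - P = O(ζ^5) with deg P <= 3 kills the coefficients of ζ^4..ζ^4 in Q*f:
  ζ^4: a_4 + q1*a_3 = 0, i.e. -128 + (-128/5)*q1 = 0.
Solving this linear system: q1 = -5.
The numerator is Q*f truncated at degree 3: P0 = a_0 = -38/15; P1 = a_1 + q1*a_0 = 142/15; P2 = a_2 + q1*a_1 = 48/5; P3 = a_3 + q1*a_2 = 32/5.


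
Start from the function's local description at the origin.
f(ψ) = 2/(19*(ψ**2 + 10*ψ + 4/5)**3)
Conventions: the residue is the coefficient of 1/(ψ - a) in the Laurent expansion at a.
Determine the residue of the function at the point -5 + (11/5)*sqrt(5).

The factor ψ**2 + 10*ψ + 4/5 splits as (ψ - a)(ψ - a') with a = -5 + (11/5)*sqrt(5), a' = -5 - (11/5)*sqrt(5). At the order-3 pole a set g(ψ) = (ψ - a)^3*f(ψ) = [2/19] / (ψ - a')^3.
Order-3 pole: residue = g''(a)/2; g''(-5 + (11/5)*sqrt(5)) = (75/12239876)*sqrt(5), so the residue is (75/24479752)*sqrt(5).

The residue is (75/24479752)*sqrt(5).


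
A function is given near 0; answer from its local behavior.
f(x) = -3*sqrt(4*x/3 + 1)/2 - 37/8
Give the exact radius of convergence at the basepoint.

Branch term (-3/2)*sqrt(1 - x/(-3/4)): its argument vanishes at x = -3/4, a square-root branch point, modulus 3/4.
The radius of convergence is the smallest modulus among the singular points: 3/4.

The radius of convergence is 3/4.


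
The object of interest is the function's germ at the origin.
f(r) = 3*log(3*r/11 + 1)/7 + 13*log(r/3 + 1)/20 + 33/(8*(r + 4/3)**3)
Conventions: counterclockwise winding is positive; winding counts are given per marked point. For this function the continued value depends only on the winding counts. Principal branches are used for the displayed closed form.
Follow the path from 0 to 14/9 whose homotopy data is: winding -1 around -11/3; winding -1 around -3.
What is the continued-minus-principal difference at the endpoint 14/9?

The rational part is single-valued and drops out of the difference; each branch term changes only by its own monodromy.
(3/7)*log(1 - r/(-11/3)): each positive loop around -11/3 adds 2*pi*i to the log, so winding -1 contributes (3/7)*(-1)*2*pi*i = -(6/7)*pi*i.
(13/20)*log(1 - r/(-3)): each positive loop around -3 adds 2*pi*i to the log, so winding -1 contributes (13/20)*(-1)*2*pi*i = -(13/10)*pi*i.
Summing the contributions at r = 14/9 gives -(151/70)*pi*i.

Continued minus principal equals -(151/70)*pi*i.


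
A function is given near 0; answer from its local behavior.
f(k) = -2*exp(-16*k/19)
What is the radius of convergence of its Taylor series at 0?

The factor exp(-16*k/19) is entire and contributes no finite singular point.
The polynomial part has no poles.
No finite singular points: the Taylor series at 0 converges everywhere.

The radius of convergence is infinite.


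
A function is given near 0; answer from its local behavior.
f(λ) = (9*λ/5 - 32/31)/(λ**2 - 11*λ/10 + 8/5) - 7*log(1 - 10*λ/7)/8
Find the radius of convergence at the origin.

The radius of convergence is 7/10.

Denominator factor (λ**2 - 11*λ/10 + 8/5): discriminant -519/100, complex-conjugate roots (11/20) + ((1/20)*sqrt(519))*i and (11/20) - ((1/20)*sqrt(519))*i; poles of order 1, moduli (2/5)*sqrt(10) and (2/5)*sqrt(10).
Branch term (-7/8)*log(1 - λ/(7/10)): its argument vanishes at λ = 7/10, a logarithmic branch point, modulus 7/10.
The radius of convergence is the smallest modulus among the singular points: 7/10.


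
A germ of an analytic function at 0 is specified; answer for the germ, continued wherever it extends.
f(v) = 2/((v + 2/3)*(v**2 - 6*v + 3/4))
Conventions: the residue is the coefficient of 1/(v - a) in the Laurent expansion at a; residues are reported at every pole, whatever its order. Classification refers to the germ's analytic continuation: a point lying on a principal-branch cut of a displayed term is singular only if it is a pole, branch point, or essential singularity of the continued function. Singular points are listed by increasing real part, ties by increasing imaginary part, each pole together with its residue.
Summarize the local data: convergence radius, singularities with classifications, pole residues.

Radius of convergence at 0: 3 - (1/2)*sqrt(33).
At -2/3: a pole of order 1; residue 72/187.
At 3 - (1/2)*sqrt(33): a pole of order 1; residue -36/187 - (8/187)*sqrt(33).
At 3 + (1/2)*sqrt(33): a pole of order 1; residue -36/187 + (8/187)*sqrt(33).

Denominator factor (v + 2/3): pole of order 1 at -2/3, modulus 2/3.
Denominator factor (v**2 - 6*v + 3/4): discriminant 33, real irrational roots 3 + (1/2)*sqrt(33) and 3 - (1/2)*sqrt(33); poles of order 1, moduli 3 + (1/2)*sqrt(33) and 3 - (1/2)*sqrt(33).
The radius of convergence is the smallest modulus among the singular points: 3 - (1/2)*sqrt(33).
At the order-1 pole -2/3 set g(v) = (v - (-2/3))*f(v) = 2/(v**2 - 6*v + 3/4).
Simple pole: residue = g(a) at a = -2/3, which is 72/187.
The factor v**2 - 6*v + 3/4 splits as (v - a)(v - a') with a = 3 - (1/2)*sqrt(33), a' = 3 + (1/2)*sqrt(33). At the order-1 pole a set g(v) = (v - a)*f(v) = [2/(v + 2/3)] / (v - a').
Simple pole: residue = g(a) at a = 3 - (1/2)*sqrt(33), which is -36/187 - (8/187)*sqrt(33).
The factor v**2 - 6*v + 3/4 splits as (v - a)(v - a') with a = 3 + (1/2)*sqrt(33), a' = 3 - (1/2)*sqrt(33). At the order-1 pole a set g(v) = (v - a)*f(v) = [2/(v + 2/3)] / (v - a').
Simple pole: residue = g(a) at a = 3 + (1/2)*sqrt(33), which is -36/187 + (8/187)*sqrt(33).
List the singular points by increasing real part (a conjugate pair: the negative imaginary part first).


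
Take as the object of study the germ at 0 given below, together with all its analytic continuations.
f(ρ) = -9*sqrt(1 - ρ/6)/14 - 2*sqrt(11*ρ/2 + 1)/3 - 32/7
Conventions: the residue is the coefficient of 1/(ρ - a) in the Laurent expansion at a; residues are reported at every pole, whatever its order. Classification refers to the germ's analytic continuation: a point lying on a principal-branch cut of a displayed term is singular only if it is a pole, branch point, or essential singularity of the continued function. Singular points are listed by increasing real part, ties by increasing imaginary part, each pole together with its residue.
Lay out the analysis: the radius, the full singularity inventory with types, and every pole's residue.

Branch term (-9/14)*sqrt(1 - ρ/(6)): its argument vanishes at ρ = 6, a square-root branch point, modulus 6.
Branch term (-2/3)*sqrt(1 - ρ/(-2/11)): its argument vanishes at ρ = -2/11, a square-root branch point, modulus 2/11.
The radius of convergence is the smallest modulus among the singular points: 2/11.
List the singular points by increasing real part (a conjugate pair: the negative imaginary part first).

Radius of convergence at 0: 2/11.
At -2/11: an algebraic (square-root) branch point.
At 6: an algebraic (square-root) branch point.


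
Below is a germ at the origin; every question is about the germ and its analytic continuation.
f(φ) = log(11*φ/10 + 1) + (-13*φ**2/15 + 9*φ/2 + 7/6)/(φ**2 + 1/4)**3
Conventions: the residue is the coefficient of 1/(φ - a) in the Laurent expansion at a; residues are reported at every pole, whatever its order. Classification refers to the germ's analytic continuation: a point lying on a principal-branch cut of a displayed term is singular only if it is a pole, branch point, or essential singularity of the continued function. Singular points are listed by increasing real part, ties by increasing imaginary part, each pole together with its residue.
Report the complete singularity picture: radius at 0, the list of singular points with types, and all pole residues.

Radius of convergence at 0: 1/2.
At -10/11: a logarithmic branch point.
At -(1/2)*i: a pole of order 3; residue (197/30)*i.
At (1/2)*i: a pole of order 3; residue -(197/30)*i.

Denominator factor (φ**2 + 1/4)^3: discriminant -1, complex-conjugate roots (1/2)*i and -(1/2)*i; poles of order 3, moduli 1/2 and 1/2.
Branch term (1)*log(1 - φ/(-10/11)): its argument vanishes at φ = -10/11, a logarithmic branch point, modulus 10/11.
The radius of convergence is the smallest modulus among the singular points: 1/2.
The branch term is analytic at -(1/2)*i and contributes nothing to the residue; only the rational part matters.
The factor φ**2 + 1/4 splits as (φ - a)(φ - a') with a = -(1/2)*i, a' = (1/2)*i. At the order-3 pole a set g(φ) = (φ - a)^3*(rational part) = [-13*φ**2/15 + 9*φ/2 + 7/6] / (φ - a')^3.
Order-3 pole: residue = g''(a)/2; g''(-(1/2)*i) = (197/15)*i, so the residue is (197/30)*i.
The branch term is analytic at (1/2)*i and contributes nothing to the residue; only the rational part matters.
The factor φ**2 + 1/4 splits as (φ - a)(φ - a') with a = (1/2)*i, a' = -(1/2)*i. At the order-3 pole a set g(φ) = (φ - a)^3*(rational part) = [-13*φ**2/15 + 9*φ/2 + 7/6] / (φ - a')^3.
Order-3 pole: residue = g''(a)/2; g''((1/2)*i) = -(197/15)*i, so the residue is -(197/30)*i.
List the singular points by increasing real part (a conjugate pair: the negative imaginary part first).


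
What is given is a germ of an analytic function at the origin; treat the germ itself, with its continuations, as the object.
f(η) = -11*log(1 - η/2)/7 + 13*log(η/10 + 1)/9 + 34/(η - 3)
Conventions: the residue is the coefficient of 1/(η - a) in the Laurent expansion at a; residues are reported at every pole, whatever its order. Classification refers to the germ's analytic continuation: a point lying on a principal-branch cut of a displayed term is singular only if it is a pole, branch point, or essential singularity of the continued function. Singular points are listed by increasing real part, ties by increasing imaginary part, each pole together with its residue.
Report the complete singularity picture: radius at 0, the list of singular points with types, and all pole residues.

Denominator factor (η - 3): pole of order 1 at 3, modulus 3.
Branch term (-11/7)*log(1 - η/(2)): its argument vanishes at η = 2, a logarithmic branch point, modulus 2.
Branch term (13/9)*log(1 - η/(-10)): its argument vanishes at η = -10, a logarithmic branch point, modulus 10.
The radius of convergence is the smallest modulus among the singular points: 2.
The branch terms are analytic at 3 and contribute nothing to the residue; only the rational part matters.
At the order-1 pole 3 set g(η) = (η - (3))*(rational part) = 34.
Simple pole: residue = g(a) at a = 3, which is 34.
List the singular points by increasing real part (a conjugate pair: the negative imaginary part first).

Radius of convergence at 0: 2.
At -10: a logarithmic branch point.
At 2: a logarithmic branch point.
At 3: a pole of order 1; residue 34.


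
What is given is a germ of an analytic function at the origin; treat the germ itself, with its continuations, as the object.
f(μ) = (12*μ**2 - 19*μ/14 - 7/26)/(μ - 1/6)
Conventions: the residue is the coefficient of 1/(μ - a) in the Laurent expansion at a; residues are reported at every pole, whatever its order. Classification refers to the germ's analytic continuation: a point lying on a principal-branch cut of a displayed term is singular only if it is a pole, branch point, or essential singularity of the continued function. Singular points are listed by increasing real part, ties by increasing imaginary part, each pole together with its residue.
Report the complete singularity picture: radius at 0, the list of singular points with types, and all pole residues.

Denominator factor (μ - 1/6): pole of order 1 at 1/6, modulus 1/6.
The radius of convergence is the smallest modulus among the singular points: 1/6.
At the order-1 pole 1/6 set g(μ) = (μ - (1/6))*f(μ) = 12*μ**2 - 19*μ/14 - 7/26.
Simple pole: residue = g(a) at a = 1/6, which is -59/364.

Radius of convergence at 0: 1/6.
At 1/6: a pole of order 1; residue -59/364.


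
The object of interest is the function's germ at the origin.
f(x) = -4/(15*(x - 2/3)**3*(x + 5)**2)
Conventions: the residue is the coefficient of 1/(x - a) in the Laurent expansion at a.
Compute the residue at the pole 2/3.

At the order-3 pole 2/3 set g(x) = (x - (2/3))^3*f(x) = -4/(15*(x + 5)**2).
Order-3 pole: residue = g''(a)/2; g''(2/3) = -648/417605, so the residue is -324/417605.

The residue is -324/417605.


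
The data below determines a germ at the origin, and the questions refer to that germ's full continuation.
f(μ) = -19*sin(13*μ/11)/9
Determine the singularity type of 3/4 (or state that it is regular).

The point is a regular point.

There is no denominator, hence no pole anywhere.
The factor -sin(13*μ/11) is entire.
So the germ continues analytically to 3/4.


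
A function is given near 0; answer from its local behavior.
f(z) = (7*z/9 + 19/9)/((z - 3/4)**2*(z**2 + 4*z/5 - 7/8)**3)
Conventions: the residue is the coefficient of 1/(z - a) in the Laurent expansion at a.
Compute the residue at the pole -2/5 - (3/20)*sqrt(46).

The factor z**2 + 4*z/5 - 7/8 splits as (z - a)(z - a') with a = -2/5 - (3/20)*sqrt(46), a' = -2/5 + (3/20)*sqrt(46). At the order-3 pole a set g(z) = (z - a)^3*f(z) = [(7*z/9 + 19/9)/(z - 3/4)**2] / (z - a')^3.
Order-3 pole: residue = g''(a)/2; g''(-2/5 - (3/20)*sqrt(46)) = 12800000/4761 - (26958400000/68001363)*sqrt(46), so the residue is 6400000/4761 - (13479200000/68001363)*sqrt(46).

The residue is 6400000/4761 - (13479200000/68001363)*sqrt(46).


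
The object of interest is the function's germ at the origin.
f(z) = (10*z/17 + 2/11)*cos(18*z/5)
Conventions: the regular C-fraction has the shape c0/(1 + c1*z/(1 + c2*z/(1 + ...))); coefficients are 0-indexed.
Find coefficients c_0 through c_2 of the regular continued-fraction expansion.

The regular C-fraction coefficients are [2/11, -55/17, 122443/23375].

Taylor coefficients (expand at 0): a_0 = 2/11, a_1 = 10/17, a_2 = -324/275.
c0 = a_0 = 2/11. Peel one level at a time: if S = 1 + c*z/S' with S'(0) = 1, then c is the z-coefficient of S and S' = c*z/(S - 1).
S_1 = c0/f = 1 + (-55/17)*z + (122443/7225)*z^2 + ...; c1 = -55/17.
S_2 = c1*z/(S_1 - 1) = 1 + (122443/23375)*z + ...; c2 = 122443/23375.


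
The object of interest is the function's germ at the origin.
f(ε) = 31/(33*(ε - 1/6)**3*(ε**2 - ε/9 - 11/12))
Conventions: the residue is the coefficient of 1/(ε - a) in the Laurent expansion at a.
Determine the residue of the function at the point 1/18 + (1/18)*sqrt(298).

The residue is 778410/1294139 + (2254878/192826711)*sqrt(298).

The factor ε**2 - ε/9 - 11/12 splits as (ε - a)(ε - a') with a = 1/18 + (1/18)*sqrt(298), a' = 1/18 - (1/18)*sqrt(298). At the order-1 pole a set g(ε) = (ε - a)*f(ε) = [31/(33*(ε - 1/6)**3)] / (ε - a').
Simple pole: residue = g(a) at a = 1/18 + (1/18)*sqrt(298), which is 778410/1294139 + (2254878/192826711)*sqrt(298).


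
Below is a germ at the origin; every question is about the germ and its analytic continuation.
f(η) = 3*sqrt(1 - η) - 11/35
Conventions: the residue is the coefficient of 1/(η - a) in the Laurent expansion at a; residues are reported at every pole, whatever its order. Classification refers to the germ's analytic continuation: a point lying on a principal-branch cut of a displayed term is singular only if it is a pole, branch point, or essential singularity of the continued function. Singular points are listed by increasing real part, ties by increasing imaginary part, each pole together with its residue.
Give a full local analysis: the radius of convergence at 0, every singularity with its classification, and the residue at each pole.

Branch term (3)*sqrt(1 - η/(1)): its argument vanishes at η = 1, a square-root branch point, modulus 1.
The radius of convergence is the smallest modulus among the singular points: 1.

Radius of convergence at 0: 1.
At 1: an algebraic (square-root) branch point.


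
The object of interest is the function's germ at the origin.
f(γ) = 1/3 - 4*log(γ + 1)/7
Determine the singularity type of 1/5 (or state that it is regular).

There is no denominator, hence no pole anywhere.
Branch term log(1 - γ/(-1)): argument at 1/5 is 6/5, nonzero, so 1/5 is not its branch point (a point on a principal cut is still regular for the continued germ).
So the germ continues analytically to 1/5.

The point is a regular point.


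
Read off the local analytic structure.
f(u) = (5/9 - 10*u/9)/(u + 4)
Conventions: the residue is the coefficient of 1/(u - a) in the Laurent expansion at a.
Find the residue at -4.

At the order-1 pole -4 set g(u) = (u - (-4))*f(u) = 5/9 - 10*u/9.
Simple pole: residue = g(a) at a = -4, which is 5.

The residue is 5.


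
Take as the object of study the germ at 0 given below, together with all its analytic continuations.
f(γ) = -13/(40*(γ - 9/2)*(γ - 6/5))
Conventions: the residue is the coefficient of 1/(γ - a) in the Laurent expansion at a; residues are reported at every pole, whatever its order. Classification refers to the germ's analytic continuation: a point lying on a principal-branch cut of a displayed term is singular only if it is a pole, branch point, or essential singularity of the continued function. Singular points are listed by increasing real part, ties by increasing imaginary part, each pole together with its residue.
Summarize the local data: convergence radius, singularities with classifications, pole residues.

Denominator factor (γ - 6/5): pole of order 1 at 6/5, modulus 6/5.
Denominator factor (γ - 9/2): pole of order 1 at 9/2, modulus 9/2.
The radius of convergence is the smallest modulus among the singular points: 6/5.
At the order-1 pole 6/5 set g(γ) = (γ - (6/5))*f(γ) = -13/(40*(γ - 9/2)).
Simple pole: residue = g(a) at a = 6/5, which is 13/132.
At the order-1 pole 9/2 set g(γ) = (γ - (9/2))*f(γ) = -13/(40*(γ - 6/5)).
Simple pole: residue = g(a) at a = 9/2, which is -13/132.
List the singular points by increasing real part (a conjugate pair: the negative imaginary part first).

Radius of convergence at 0: 6/5.
At 6/5: a pole of order 1; residue 13/132.
At 9/2: a pole of order 1; residue -13/132.
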